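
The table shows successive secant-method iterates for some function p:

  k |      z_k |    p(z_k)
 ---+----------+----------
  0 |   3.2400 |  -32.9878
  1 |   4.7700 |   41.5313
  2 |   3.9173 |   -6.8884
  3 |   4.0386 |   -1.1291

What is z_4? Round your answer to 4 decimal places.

4.0624

z_4 = 4.0386 − (-1.1291)·(4.0386 − 3.9173) / (-1.1291 − (-6.8884))
   = 4.0386 − (-0.136960)/(5.759300) = 4.062381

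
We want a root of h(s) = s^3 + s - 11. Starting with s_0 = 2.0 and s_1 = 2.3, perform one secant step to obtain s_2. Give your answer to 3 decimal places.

h(2.0) = -1.00000, h(2.3) = 3.46700
s_2 = 2.30000 − 3.46700·(2.30000 − 2.00000) / (3.46700 − (-1.00000)) = 2.30000 − (1.04010)/(4.46700) = 2.06716

2.067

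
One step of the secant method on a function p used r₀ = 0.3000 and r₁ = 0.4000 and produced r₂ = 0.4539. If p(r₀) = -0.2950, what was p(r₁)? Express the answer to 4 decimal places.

-0.1033

The secant line through (0.3000, -0.2950) and (0.4000, p(r₁)) crosses zero at r₂ = 0.4539.
So (0.3000, -0.2950), (0.4000, p(r₁)), (0.4539, 0) are collinear:
p(r₁) = -0.2950 · (0.4000 − 0.4539) / (0.3000 − 0.4539) = -0.2950 · (-0.053900)/(-0.153900) = -0.103317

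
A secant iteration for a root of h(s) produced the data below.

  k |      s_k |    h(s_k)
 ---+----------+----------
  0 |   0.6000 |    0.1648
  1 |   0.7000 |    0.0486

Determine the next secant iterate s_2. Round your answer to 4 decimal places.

s_2 = 0.7000 − 0.0486·(0.7000 − 0.6000) / (0.0486 − 0.1648)
   = 0.7000 − (0.004860)/(-0.116200) = 0.741824

0.7418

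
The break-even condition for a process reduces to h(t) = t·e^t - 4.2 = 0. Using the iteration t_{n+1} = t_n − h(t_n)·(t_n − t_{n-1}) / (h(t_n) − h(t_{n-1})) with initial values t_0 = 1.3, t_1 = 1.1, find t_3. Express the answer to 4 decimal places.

1.2296

h(1.3) = 0.570086, h(1.1) = -0.895417
t_2 = 1.100000 − (-0.895417)·(1.100000 − 1.300000) / (-0.895417 − 0.570086) = 1.100000 − (0.179083)/(-1.465503) = 1.222199
h(1.222199) = -0.051067
t_3 = 1.222199 − (-0.051067)·(1.222199 − 1.100000) / (-0.051067 − (-0.895417)) = 1.222199 − (-0.006240)/(0.844351) = 1.229590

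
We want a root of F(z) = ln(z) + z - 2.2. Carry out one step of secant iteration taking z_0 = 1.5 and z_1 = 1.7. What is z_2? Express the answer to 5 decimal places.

1.68116

F(1.5) = -0.2945349, F(1.7) = 0.0306283
z_2 = 1.7000000 − 0.0306283·(1.7000000 − 1.5000000) / (0.0306283 − (-0.2945349)) = 1.7000000 − (0.0061257)/(0.3251631) = 1.6811613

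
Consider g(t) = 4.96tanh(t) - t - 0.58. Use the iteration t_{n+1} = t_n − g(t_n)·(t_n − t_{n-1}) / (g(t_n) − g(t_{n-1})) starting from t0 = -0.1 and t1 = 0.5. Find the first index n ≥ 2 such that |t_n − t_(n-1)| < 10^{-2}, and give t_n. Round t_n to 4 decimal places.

n = 4, t_n = 0.1478

g(-0.1) = -0.974353, g(0.5) = 1.212101
t2 = 0.500000 − 1.212101·(0.600000)/(2.186454) = 0.167379;  |Δ| = 0.332621
g(0.167379) = 0.075154
t3 = 0.167379 − 0.075154·(-0.332621)/(-1.136947) = 0.145392;  |Δ| = 0.021987
g(0.145392) = -0.009285
t4 = 0.145392 − (-0.009285)·(-0.021987)/(-0.084439) = 0.147810;  |Δ| = 0.002418
|t4 − t3| = 0.002418 < 10^{-2}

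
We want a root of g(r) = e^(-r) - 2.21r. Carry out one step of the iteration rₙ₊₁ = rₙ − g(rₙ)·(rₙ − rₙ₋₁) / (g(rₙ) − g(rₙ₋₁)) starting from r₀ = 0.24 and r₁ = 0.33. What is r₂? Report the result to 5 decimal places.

g(0.24) = 0.2562279, g(0.33) = -0.0103763
r₂ = 0.3300000 − (-0.0103763)·(0.3300000 − 0.2400000) / (-0.0103763 − 0.2562279) = 0.3300000 − (-0.0009339)/(-0.2666041) = 0.3264972

0.32650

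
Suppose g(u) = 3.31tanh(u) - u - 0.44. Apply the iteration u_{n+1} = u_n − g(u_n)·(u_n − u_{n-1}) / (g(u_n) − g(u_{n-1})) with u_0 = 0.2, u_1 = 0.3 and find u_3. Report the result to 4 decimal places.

0.1939

g(0.2) = 0.013312, g(0.3) = 0.224245
u_2 = 0.300000 − 0.224245·(0.300000 − 0.200000) / (0.224245 − 0.013312) = 0.300000 − (0.022424)/(0.210932) = 0.193689
g(0.193689) = -0.000477
u_3 = 0.193689 − (-0.000477)·(0.193689 − 0.300000) / (-0.000477 − 0.224245) = 0.193689 − (0.000051)/(-0.224722) = 0.193915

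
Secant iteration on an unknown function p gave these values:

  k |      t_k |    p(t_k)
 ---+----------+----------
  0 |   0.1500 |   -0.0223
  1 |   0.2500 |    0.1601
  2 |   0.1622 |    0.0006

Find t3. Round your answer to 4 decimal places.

0.1619

t3 = 0.1622 − 0.0006·(0.1622 − 0.2500) / (0.0006 − 0.1601)
   = 0.1622 − (-0.000053)/(-0.159500) = 0.161870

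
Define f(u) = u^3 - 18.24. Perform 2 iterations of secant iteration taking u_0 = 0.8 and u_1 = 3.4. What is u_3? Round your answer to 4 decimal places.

f(0.8) = -17.728000, f(3.4) = 21.064000
u_2 = 3.400000 − 21.064000·(3.400000 − 0.800000) / (21.064000 − (-17.728000)) = 3.400000 − (54.766400)/(38.792000) = 1.988204
f(1.988204) = -10.380722
u_3 = 1.988204 − (-10.380722)·(1.988204 − 3.400000) / (-10.380722 − 21.064000) = 1.988204 − (14.655464)/(-31.444722) = 2.454274

2.4543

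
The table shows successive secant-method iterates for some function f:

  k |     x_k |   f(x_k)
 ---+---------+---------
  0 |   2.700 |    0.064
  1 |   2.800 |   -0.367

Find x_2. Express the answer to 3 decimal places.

x_2 = 2.800 − (-0.367)·(2.800 − 2.700) / (-0.367 − 0.064)
   = 2.800 − (-0.03670)/(-0.43100) = 2.71485

2.715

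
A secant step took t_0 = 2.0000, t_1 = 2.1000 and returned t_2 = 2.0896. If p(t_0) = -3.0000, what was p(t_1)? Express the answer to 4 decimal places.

0.3482

The secant line through (2.0000, -3.0000) and (2.1000, p(t_1)) crosses zero at t_2 = 2.0896.
So (2.0000, -3.0000), (2.1000, p(t_1)), (2.0896, 0) are collinear:
p(t_1) = -3.0000 · (2.1000 − 2.0896) / (2.0000 − 2.0896) = -3.0000 · (0.010400)/(-0.089600) = 0.348214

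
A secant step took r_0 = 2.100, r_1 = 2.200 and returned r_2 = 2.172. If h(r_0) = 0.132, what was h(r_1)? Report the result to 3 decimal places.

The secant line through (2.100, 0.132) and (2.200, h(r_1)) crosses zero at r_2 = 2.172.
So (2.100, 0.132), (2.200, h(r_1)), (2.172, 0) are collinear:
h(r_1) = 0.132 · (2.200 − 2.172) / (2.100 − 2.172) = 0.132 · (0.02800)/(-0.07200) = -0.05133

-0.051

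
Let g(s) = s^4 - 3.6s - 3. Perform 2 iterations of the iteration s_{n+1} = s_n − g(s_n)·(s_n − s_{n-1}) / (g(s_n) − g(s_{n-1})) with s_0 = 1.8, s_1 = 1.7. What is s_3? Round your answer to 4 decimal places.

1.7457

g(1.8) = 1.017600, g(1.7) = -0.767900
s_2 = 1.700000 − (-0.767900)·(1.700000 − 1.800000) / (-0.767900 − 1.017600) = 1.700000 − (0.076790)/(-1.785500) = 1.743008
g(1.743008) = -0.044925
s_3 = 1.743008 − (-0.044925)·(1.743008 − 1.700000) / (-0.044925 − (-0.767900)) = 1.743008 − (-0.001932)/(0.722975) = 1.745680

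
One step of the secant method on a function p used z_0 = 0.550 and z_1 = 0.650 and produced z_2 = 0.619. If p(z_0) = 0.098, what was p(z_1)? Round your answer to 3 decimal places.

The secant line through (0.550, 0.098) and (0.650, p(z_1)) crosses zero at z_2 = 0.619.
So (0.550, 0.098), (0.650, p(z_1)), (0.619, 0) are collinear:
p(z_1) = 0.098 · (0.650 − 0.619) / (0.550 − 0.619) = 0.098 · (0.03100)/(-0.06900) = -0.04403

-0.044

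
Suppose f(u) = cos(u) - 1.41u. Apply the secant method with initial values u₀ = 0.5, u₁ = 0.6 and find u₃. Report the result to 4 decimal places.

f(0.5) = 0.172583, f(0.6) = -0.020664
u₂ = 0.600000 − (-0.020664)·(0.600000 − 0.500000) / (-0.020664 − 0.172583) = 0.600000 − (-0.002066)/(-0.193247) = 0.589307
f(0.589307) = 0.000404
u₃ = 0.589307 − 0.000404·(0.589307 − 0.600000) / (0.000404 − (-0.020664)) = 0.589307 − (-0.000004)/(0.021068) = 0.589512

0.5895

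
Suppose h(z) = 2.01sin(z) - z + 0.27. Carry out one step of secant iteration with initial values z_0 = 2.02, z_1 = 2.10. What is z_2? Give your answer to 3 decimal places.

h(2.02) = 0.06059, h(2.10) = -0.09495
z_2 = 2.10000 − (-0.09495)·(2.10000 − 2.02000) / (-0.09495 − 0.06059) = 2.10000 − (-0.00760)/(-0.15554) = 2.05117

2.051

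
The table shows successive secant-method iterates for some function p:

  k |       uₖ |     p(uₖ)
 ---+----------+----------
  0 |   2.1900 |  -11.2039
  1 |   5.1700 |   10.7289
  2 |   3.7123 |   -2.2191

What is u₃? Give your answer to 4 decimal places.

3.9621

u₃ = 3.7123 − (-2.2191)·(3.7123 − 5.1700) / (-2.2191 − 10.7289)
   = 3.7123 − (3.234782)/(-12.948000) = 3.962129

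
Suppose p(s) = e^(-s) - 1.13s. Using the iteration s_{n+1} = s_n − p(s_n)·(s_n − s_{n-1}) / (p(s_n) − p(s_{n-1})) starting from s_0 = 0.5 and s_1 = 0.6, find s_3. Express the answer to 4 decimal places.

0.5240

p(0.5) = 0.041531, p(0.6) = -0.129188
s_2 = 0.600000 − (-0.129188)·(0.600000 − 0.500000) / (-0.129188 − 0.041531) = 0.600000 − (-0.012919)/(-0.170719) = 0.524327
p(0.524327) = -0.000536
s_3 = 0.524327 − (-0.000536)·(0.524327 − 0.600000) / (-0.000536 − (-0.129188)) = 0.524327 − (0.000041)/(0.128653) = 0.524012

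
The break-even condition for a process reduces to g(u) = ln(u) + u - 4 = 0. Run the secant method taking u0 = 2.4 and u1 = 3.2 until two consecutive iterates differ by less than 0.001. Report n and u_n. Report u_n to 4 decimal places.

n = 4, u_n = 2.9263

g(2.4) = -0.724531, g(3.2) = 0.363151
u2 = 3.200000 − 0.363151·(0.800000)/(1.087682) = 2.932899;  |Δ| = 0.267101
g(2.932899) = 0.008891
u3 = 2.932899 − 0.008891·(-0.267101)/(-0.354260) = 2.926196;  |Δ| = 0.006703
g(2.926196) = -0.000101
u4 = 2.926196 − (-0.000101)·(-0.006703)/(-0.008992) = 2.926271;  |Δ| = 0.000075
|u4 − u3| = 0.000075 < 0.001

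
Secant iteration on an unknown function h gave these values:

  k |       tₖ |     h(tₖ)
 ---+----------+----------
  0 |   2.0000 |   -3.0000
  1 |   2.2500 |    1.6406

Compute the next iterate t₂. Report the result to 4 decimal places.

t₂ = 2.2500 − 1.6406·(2.2500 − 2.0000) / (1.6406 − (-3.0000))
   = 2.2500 − (0.410150)/(4.640600) = 2.161617

2.1616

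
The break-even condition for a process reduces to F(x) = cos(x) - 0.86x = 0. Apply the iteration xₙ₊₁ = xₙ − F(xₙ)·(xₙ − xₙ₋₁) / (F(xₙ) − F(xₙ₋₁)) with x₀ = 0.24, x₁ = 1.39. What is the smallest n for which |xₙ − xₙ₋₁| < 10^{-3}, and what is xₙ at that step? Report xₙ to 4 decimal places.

F(0.24) = 0.764938, F(1.39) = -1.015587
x₂ = 1.390000 − (-1.015587)·(1.150000)/(-1.780525) = 0.734056;  |Δ| = 0.655944
F(0.734056) = 0.111176
x₃ = 0.734056 − 0.111176·(-0.655944)/(1.126763) = 0.798777;  |Δ| = 0.064721
F(0.798777) = 0.010636
x₄ = 0.798777 − 0.010636·(0.064721)/(-0.100540) = 0.805623;  |Δ| = 0.006847
F(0.805623) = -0.000174
x₅ = 0.805623 − (-0.000174)·(0.006847)/(-0.010810) = 0.805513;  |Δ| = 0.000110
|x₅ − x₄| = 0.000110 < 10^{-3}

n = 5, xₙ = 0.8055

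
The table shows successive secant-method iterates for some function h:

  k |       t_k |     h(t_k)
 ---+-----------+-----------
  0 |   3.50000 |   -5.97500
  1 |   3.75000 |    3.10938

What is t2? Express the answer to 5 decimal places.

3.66443

t2 = 3.75000 − 3.10938·(3.75000 − 3.50000) / (3.10938 − (-5.97500))
   = 3.75000 − (0.7773450)/(9.0843800) = 3.6644306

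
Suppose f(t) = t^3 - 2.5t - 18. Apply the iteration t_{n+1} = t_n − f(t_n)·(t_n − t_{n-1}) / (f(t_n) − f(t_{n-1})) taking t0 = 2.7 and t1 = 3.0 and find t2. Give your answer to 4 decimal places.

f(2.7) = -5.067000, f(3.0) = 1.500000
t2 = 3.000000 − 1.500000·(3.000000 − 2.700000) / (1.500000 − (-5.067000)) = 3.000000 − (0.450000)/(6.567000) = 2.931476

2.9315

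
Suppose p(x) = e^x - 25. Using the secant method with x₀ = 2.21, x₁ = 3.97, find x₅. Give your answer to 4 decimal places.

p(2.21) = -15.884284, p(3.97) = 27.984531
x₂ = 3.970000 − 27.984531·(3.970000 − 2.210000) / (27.984531 − (-15.884284)) = 3.970000 − (49.252774)/(43.868814) = 2.847271
p(2.847271) = -7.759326
x₃ = 2.847271 − (-7.759326)·(2.847271 − 3.970000) / (-7.759326 − 27.984531) = 2.847271 − (8.711617)/(-35.743857) = 3.090995
p(3.090995) = -3.001047
x₄ = 3.090995 − (-3.001047)·(3.090995 − 2.847271) / (-3.001047 − (-7.759326)) = 3.090995 − (-0.731426)/(4.758279) = 3.244711
p(3.244711) = 0.654303
x₅ = 3.244711 − 0.654303·(3.244711 − 3.090995) / (0.654303 − (-3.001047)) = 3.244711 − (0.100577)/(3.655350) = 3.217196

3.2172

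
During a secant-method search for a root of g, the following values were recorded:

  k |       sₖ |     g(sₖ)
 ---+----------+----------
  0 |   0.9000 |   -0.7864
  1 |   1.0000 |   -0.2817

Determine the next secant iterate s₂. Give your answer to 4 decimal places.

s₂ = 1.0000 − (-0.2817)·(1.0000 − 0.9000) / (-0.2817 − (-0.7864))
   = 1.0000 − (-0.028170)/(0.504700) = 1.055815

1.0558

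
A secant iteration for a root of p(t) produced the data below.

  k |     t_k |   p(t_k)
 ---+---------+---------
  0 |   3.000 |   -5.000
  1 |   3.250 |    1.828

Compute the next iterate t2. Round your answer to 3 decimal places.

t2 = 3.250 − 1.828·(3.250 − 3.000) / (1.828 − (-5.000))
   = 3.250 − (0.45700)/(6.82800) = 3.18307

3.183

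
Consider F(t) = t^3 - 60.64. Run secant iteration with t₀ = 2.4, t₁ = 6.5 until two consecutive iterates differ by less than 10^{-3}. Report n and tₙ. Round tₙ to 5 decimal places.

F(2.4) = -46.8160000, F(6.5) = 213.9850000
t₂ = 6.5000000 − 213.9850000·(4.1000000)/(260.8010000) = 3.1359849;  |Δ| = 3.3640151
F(3.1359849) = -29.7994658
t₃ = 3.1359849 − (-29.7994658)·(-3.3640151)/(-243.7844658) = 3.5471918;  |Δ| = 0.4112069
F(3.5471918) = -16.0072120
t₄ = 3.5471918 − (-16.0072120)·(0.4112069)/(13.7922538) = 4.0244362;  |Δ| = 0.4772444
F(4.0244362) = 4.5401179
t₅ = 4.0244362 − 4.5401179·(0.4772444)/(20.5473299) = 3.9189847;  |Δ| = 0.1054515
F(3.9189847) = -0.4505022
t₆ = 3.9189847 − (-0.4505022)·(-0.1054515)/(-4.9906201) = 3.9285038;  |Δ| = 0.0095191
F(3.9285038) = -0.0108413
t₇ = 3.9285038 − (-0.0108413)·(0.0095191)/(0.4396609) = 3.9287386;  |Δ| = 0.0002347
|t₇ − t₆| = 0.0002347 < 10^{-3}

n = 7, tₙ = 3.92874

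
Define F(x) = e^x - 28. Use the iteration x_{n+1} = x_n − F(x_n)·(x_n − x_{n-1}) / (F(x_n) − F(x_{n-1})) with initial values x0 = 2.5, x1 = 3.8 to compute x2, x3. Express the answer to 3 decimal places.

F(2.5) = -15.81751, F(3.8) = 16.70118
x2 = 3.80000 − 16.70118·(3.80000 − 2.50000) / (16.70118 − (-15.81751)) = 3.80000 − (21.71154)/(32.51869) = 3.13234
F(3.13234) = -5.07251
x3 = 3.13234 − (-5.07251)·(3.13234 − 3.80000) / (-5.07251 − 16.70118) = 3.13234 − (3.38673)/(-21.77370) = 3.28788

3.132, 3.288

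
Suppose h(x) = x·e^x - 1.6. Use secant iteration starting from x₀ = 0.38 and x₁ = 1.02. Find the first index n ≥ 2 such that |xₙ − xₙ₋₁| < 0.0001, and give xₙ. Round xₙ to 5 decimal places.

n = 6, xₙ = 0.75330

h(0.38) = -1.0443319, h(1.02) = 1.2286587
x₂ = 1.0200000 − 1.2286587·(0.6400000)/(2.2729905) = 0.6740498;  |Δ| = 0.3459502
h(0.6740498) = -0.2774013
x₃ = 0.6740498 − (-0.2774013)·(-0.3459502)/(-1.5060600) = 0.7377704;  |Δ| = 0.0637206
h(0.7377704) = -0.0571247
x₄ = 0.7377704 − (-0.0571247)·(0.0637206)/(0.2202766) = 0.7542952;  |Δ| = 0.0165248
h(0.7542952) = 0.0037163
x₅ = 0.7542952 − 0.0037163·(0.0165248)/(0.0608410) = 0.7532858;  |Δ| = 0.0010094
h(0.7532858) = -0.0000455
x₆ = 0.7532858 − (-0.0000455)·(-0.0010094)/(-0.0037618) = 0.7532980;  |Δ| = 0.0000122
|x₆ − x₅| = 0.0000122 < 0.0001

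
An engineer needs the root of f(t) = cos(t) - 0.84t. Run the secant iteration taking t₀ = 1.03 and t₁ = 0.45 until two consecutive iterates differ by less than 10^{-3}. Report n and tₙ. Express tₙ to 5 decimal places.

n = 5, tₙ = 0.81581

f(1.03) = -0.3503812, f(0.45) = 0.5224471
t₂ = 0.4500000 − 0.5224471·(-0.5800000)/(0.8728283) = 0.7971695;  |Δ| = 0.3471695
f(0.7971695) = 0.0291121
t₃ = 0.7971695 − 0.0291121·(0.3471695)/(-0.4933350) = 0.8176562;  |Δ| = 0.0204867
f(0.8176562) = -0.0028982
t₄ = 0.8176562 − (-0.0028982)·(0.0204867)/(-0.0320103) = 0.8158013;  |Δ| = 0.0018549
f(0.8158013) = 0.0000119
t₅ = 0.8158013 − 0.0000119·(-0.0018549)/(0.0029101) = 0.8158089;  |Δ| = 0.0000076
|t₅ − t₄| = 0.0000076 < 10^{-3}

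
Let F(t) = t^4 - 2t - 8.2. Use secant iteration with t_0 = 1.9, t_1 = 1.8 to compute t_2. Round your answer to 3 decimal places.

F(1.9) = 1.03210, F(1.8) = -1.30240
t_2 = 1.80000 − (-1.30240)·(1.80000 − 1.90000) / (-1.30240 − 1.03210) = 1.80000 − (0.13024)/(-2.33450) = 1.85579

1.856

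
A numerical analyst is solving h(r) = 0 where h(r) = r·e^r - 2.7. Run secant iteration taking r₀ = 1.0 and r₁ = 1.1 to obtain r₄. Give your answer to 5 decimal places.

h(1.0) = 0.0182818, h(1.1) = 0.6045826
r₂ = 1.1000000 − 0.6045826·(1.1000000 − 1.0000000) / (0.6045826 − 0.0182818) = 1.1000000 − (0.0604583)/(0.5863008) = 0.9968818
h(0.9968818) = 0.0013693
r₃ = 0.9968818 − 0.0013693·(0.9968818 − 1.1000000) / (0.0013693 − 0.6045826) = 0.9968818 − (-0.0001412)/(-0.6032133) = 0.9966478
h(0.9966478) = 0.0001029
r₄ = 0.9966478 − 0.0001029·(0.9966478 − 0.9968818) / (0.0001029 − 0.0013693) = 0.9966478 − (0.0000000)/(-0.0012664) = 0.9966287

0.99663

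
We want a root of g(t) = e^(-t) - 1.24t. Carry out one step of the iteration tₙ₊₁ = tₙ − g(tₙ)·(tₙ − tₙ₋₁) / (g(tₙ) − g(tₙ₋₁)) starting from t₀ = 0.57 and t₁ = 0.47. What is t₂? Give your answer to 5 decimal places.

0.49300

g(0.57) = -0.1412746, g(0.47) = 0.0422023
t₂ = 0.4700000 − 0.0422023·(0.4700000 − 0.5700000) / (0.0422023 − (-0.1412746)) = 0.4700000 − (-0.0042202)/(0.1834768) = 0.4930014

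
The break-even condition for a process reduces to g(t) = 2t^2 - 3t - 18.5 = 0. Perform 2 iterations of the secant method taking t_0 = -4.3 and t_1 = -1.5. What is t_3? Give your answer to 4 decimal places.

-2.4222

g(-4.3) = 31.380000, g(-1.5) = -9.500000
t_2 = -1.500000 − (-9.500000)·(-1.500000 − (-4.300000)) / (-9.500000 − 31.380000) = -1.500000 − (-26.600000)/(-40.880000) = -2.150685
g(-2.150685) = -2.797054
t_3 = -2.150685 − (-2.797054)·(-2.150685 − (-1.500000)) / (-2.797054 − (-9.500000)) = -2.150685 − (1.820001)/(6.702946) = -2.422207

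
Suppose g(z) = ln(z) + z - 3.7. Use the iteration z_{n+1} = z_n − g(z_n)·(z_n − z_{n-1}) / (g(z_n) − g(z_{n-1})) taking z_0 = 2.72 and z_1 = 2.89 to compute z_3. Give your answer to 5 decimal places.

g(2.72) = 0.0206319, g(2.89) = 0.2512565
z_2 = 2.8900000 − 0.2512565·(2.8900000 − 2.7200000) / (0.2512565 − 0.0206319) = 2.8900000 − (0.0427136)/(0.2306246) = 2.7047917
g(2.7047917) = -0.0001835
z_3 = 2.7047917 − (-0.0001835)·(2.7047917 − 2.8900000) / (-0.0001835 − 0.2512565) = 2.7047917 − (0.0000340)/(-0.2514400) = 2.7049268

2.70493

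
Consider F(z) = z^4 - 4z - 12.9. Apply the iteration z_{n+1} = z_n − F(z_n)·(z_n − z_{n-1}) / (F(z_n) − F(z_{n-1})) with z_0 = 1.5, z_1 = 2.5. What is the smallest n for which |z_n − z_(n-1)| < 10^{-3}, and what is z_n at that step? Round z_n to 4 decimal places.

F(1.5) = -13.837500, F(2.5) = 16.162500
z_2 = 2.500000 − 16.162500·(1.000000)/(30.000000) = 1.961250;  |Δ| = 0.538750
F(1.961250) = -5.949426
z_3 = 1.961250 − (-5.949426)·(-0.538750)/(-22.111926) = 2.106206;  |Δ| = 0.144956
F(2.106206) = -1.645813
z_4 = 2.106206 − (-1.645813)·(0.144956)/(4.303613) = 2.161641;  |Δ| = 0.055435
F(2.161641) = 0.287474
z_5 = 2.161641 − 0.287474·(0.055435)/(1.933287) = 2.153398;  |Δ| = 0.008243
F(2.153398) = -0.010693
z_6 = 2.153398 − (-0.010693)·(-0.008243)/(-0.298168) = 2.153693;  |Δ| = 0.000296
|z_6 − z_5| = 0.000296 < 10^{-3}

n = 6, z_n = 2.1537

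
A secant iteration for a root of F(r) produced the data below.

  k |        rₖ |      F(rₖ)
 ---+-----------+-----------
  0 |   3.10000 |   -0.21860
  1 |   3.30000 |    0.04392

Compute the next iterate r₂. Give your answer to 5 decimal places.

r₂ = 3.30000 − 0.04392·(3.30000 − 3.10000) / (0.04392 − (-0.21860))
   = 3.30000 − (0.0087840)/(0.2625200) = 3.2665397

3.26654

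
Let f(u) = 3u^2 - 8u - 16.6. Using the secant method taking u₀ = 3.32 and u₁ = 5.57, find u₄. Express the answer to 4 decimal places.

f(3.32) = -10.092800, f(5.57) = 31.914700
u₂ = 5.570000 − 31.914700·(5.570000 − 3.320000) / (31.914700 − (-10.092800)) = 5.570000 − (71.808075)/(42.007500) = 3.860589
f(3.860589) = -2.772267
u₃ = 3.860589 − (-2.772267)·(3.860589 − 5.570000) / (-2.772267 − 31.914700) = 3.860589 − (4.738943)/(-34.686967) = 3.997209
f(3.997209) = -0.644625
u₄ = 3.997209 − (-0.644625)·(3.997209 − 3.860589) / (-0.644625 − (-2.772267)) = 3.997209 − (-0.088069)/(2.127642) = 4.038602

4.0386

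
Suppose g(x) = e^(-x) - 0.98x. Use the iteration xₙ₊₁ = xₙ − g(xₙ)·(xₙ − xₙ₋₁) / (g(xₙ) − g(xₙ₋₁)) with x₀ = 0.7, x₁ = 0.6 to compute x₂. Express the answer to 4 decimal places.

g(0.7) = -0.189415, g(0.6) = -0.039188
x₂ = 0.600000 − (-0.039188)·(0.600000 − 0.700000) / (-0.039188 − (-0.189415)) = 0.600000 − (0.003919)/(0.150226) = 0.573914

0.5739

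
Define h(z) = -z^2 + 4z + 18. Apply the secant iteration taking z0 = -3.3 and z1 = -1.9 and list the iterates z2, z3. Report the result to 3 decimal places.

h(-3.3) = -6.09000, h(-1.9) = 6.79000
z2 = -1.90000 − 6.79000·(-1.90000 − (-3.30000)) / (6.79000 − (-6.09000)) = -1.90000 − (9.50600)/(12.88000) = -2.63804
h(-2.63804) = 0.48855
z3 = -2.63804 − 0.48855·(-2.63804 − (-1.90000)) / (0.48855 − 6.79000) = -2.63804 − (-0.36057)/(-6.30145) = -2.69526

-2.638, -2.695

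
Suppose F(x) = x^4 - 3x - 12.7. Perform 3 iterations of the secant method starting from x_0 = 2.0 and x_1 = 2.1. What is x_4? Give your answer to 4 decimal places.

2.0867

F(2.0) = -2.700000, F(2.1) = 0.448100
x_2 = 2.100000 − 0.448100·(2.100000 − 2.000000) / (0.448100 − (-2.700000)) = 2.100000 − (0.044810)/(3.148100) = 2.085766
F(2.085766) = -0.031145
x_3 = 2.085766 − (-0.031145)·(2.085766 − 2.100000) / (-0.031145 − 0.448100) = 2.085766 − (0.000443)/(-0.479245) = 2.086691
F(2.086691) = -0.000323
x_4 = 2.086691 − (-0.000323)·(2.086691 − 2.085766) / (-0.000323 − (-0.031145)) = 2.086691 − (0.000000)/(0.030822) = 2.086701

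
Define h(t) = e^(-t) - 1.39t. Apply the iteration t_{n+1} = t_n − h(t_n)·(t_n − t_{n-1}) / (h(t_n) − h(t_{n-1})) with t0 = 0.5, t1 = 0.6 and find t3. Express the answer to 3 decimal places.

0.456

h(0.5) = -0.08847, h(0.6) = -0.28519
t2 = 0.60000 − (-0.28519)·(0.60000 − 0.50000) / (-0.28519 − (-0.08847)) = 0.60000 − (-0.02852)/(-0.19672) = 0.45503
h(0.45503) = 0.00194
t3 = 0.45503 − 0.00194·(0.45503 − 0.60000) / (0.00194 − (-0.28519)) = 0.45503 − (-0.00028)/(0.28713) = 0.45601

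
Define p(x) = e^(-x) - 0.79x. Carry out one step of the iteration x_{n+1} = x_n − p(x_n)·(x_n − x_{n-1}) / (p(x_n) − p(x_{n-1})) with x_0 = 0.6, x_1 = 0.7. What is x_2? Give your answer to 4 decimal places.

0.6570

p(0.6) = 0.074812, p(0.7) = -0.056415
x_2 = 0.700000 − (-0.056415)·(0.700000 − 0.600000) / (-0.056415 − 0.074812) = 0.700000 − (-0.005641)/(-0.131226) = 0.657010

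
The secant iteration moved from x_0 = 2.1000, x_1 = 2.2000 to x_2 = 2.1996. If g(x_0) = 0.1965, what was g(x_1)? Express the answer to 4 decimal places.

-0.0008

The secant line through (2.1000, 0.1965) and (2.2000, g(x_1)) crosses zero at x_2 = 2.1996.
So (2.1000, 0.1965), (2.2000, g(x_1)), (2.1996, 0) are collinear:
g(x_1) = 0.1965 · (2.2000 − 2.1996) / (2.1000 − 2.1996) = 0.1965 · (0.000400)/(-0.099600) = -0.000789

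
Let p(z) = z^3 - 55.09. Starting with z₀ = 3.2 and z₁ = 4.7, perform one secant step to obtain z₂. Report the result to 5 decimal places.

p(3.2) = -22.3220000, p(4.7) = 48.7330000
z₂ = 4.7000000 − 48.7330000·(4.7000000 − 3.2000000) / (48.7330000 − (-22.3220000)) = 4.7000000 − (73.0995000)/(71.0550000) = 3.6712265

3.67123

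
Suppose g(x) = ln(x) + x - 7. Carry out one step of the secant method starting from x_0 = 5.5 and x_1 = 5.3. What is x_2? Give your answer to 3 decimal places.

g(5.5) = 0.20475, g(5.3) = -0.03229
x_2 = 5.30000 − (-0.03229)·(5.30000 − 5.50000) / (-0.03229 − 0.20475) = 5.30000 − (0.00646)/(-0.23704) = 5.32725

5.327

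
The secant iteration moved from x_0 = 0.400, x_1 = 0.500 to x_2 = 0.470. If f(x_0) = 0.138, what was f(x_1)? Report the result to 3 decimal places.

-0.059

The secant line through (0.400, 0.138) and (0.500, f(x_1)) crosses zero at x_2 = 0.470.
So (0.400, 0.138), (0.500, f(x_1)), (0.470, 0) are collinear:
f(x_1) = 0.138 · (0.500 − 0.470) / (0.400 − 0.470) = 0.138 · (0.03000)/(-0.07000) = -0.05914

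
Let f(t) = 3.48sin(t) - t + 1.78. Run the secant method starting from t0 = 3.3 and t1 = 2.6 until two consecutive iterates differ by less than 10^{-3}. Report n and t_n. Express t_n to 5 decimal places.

f(3.3) = -2.0689550, f(2.6) = 0.9739448
t2 = 2.6000000 − 0.9739448·(-0.7000000)/(3.0428998) = 2.8240499;  |Δ| = 0.2240499
f(2.8240499) = 0.0425214
t3 = 2.8240499 − 0.0425214·(0.2240499)/(-0.9314234) = 2.8342782;  |Δ| = 0.0102283
f(2.8342782) = -0.0015783
t4 = 2.8342782 − (-0.0015783)·(0.0102283)/(-0.0440997) = 2.8339122;  |Δ| = 0.0003661
|t4 − t3| = 0.0003661 < 10^{-3}

n = 4, t_n = 2.83391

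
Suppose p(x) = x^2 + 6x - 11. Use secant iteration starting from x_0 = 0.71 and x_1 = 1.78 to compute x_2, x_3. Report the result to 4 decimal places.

p(0.71) = -6.235900, p(1.78) = 2.848400
x_2 = 1.780000 − 2.848400·(1.780000 − 0.710000) / (2.848400 − (-6.235900)) = 1.780000 − (3.047788)/(9.084300) = 1.444499
p(1.444499) = -0.246425
x_3 = 1.444499 − (-0.246425)·(1.444499 − 1.780000) / (-0.246425 − 2.848400) = 1.444499 − (0.082676)/(-3.094825) = 1.471214

1.4445, 1.4712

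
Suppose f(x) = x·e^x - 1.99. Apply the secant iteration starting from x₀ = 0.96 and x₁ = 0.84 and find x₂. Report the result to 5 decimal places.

f(0.96) = 0.5172286, f(0.84) = -0.0442517
x₂ = 0.8400000 − (-0.0442517)·(0.8400000 − 0.9600000) / (-0.0442517 − 0.5172286) = 0.8400000 − (0.0053102)/(-0.5614804) = 0.8494575

0.84946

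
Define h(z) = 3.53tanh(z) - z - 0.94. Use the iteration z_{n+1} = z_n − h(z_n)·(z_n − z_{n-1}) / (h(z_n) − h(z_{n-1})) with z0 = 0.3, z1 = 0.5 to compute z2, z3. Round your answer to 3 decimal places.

h(0.3) = -0.21167, h(0.5) = 0.19127
z2 = 0.50000 − 0.19127·(0.50000 − 0.30000) / (0.19127 − (-0.21167)) = 0.50000 − (0.03825)/(0.40294) = 0.40506
h(0.40506) = 0.01142
z3 = 0.40506 − 0.01142·(0.40506 − 0.50000) / (0.01142 − 0.19127) = 0.40506 − (-0.00108)/(-0.17986) = 0.39904

0.405, 0.399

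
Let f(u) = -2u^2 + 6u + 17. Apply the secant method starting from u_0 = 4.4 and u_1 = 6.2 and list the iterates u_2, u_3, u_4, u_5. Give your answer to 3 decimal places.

4.708, 4.766, 4.779, 4.779

f(4.4) = 4.68000, f(6.2) = -22.68000
u_2 = 6.20000 − (-22.68000)·(6.20000 − 4.40000) / (-22.68000 − 4.68000) = 6.20000 − (-40.82400)/(-27.36000) = 4.70789
f(4.70789) = 0.91882
u_3 = 4.70789 − 0.91882·(4.70789 − 6.20000) / (0.91882 − (-22.68000)) = 4.70789 − (-1.37098)/(23.59882) = 4.76599
f(4.76599) = 0.16662
u_4 = 4.76599 − 0.16662·(4.76599 − 4.70789) / (0.16662 − 0.91882) = 4.76599 − (0.00968)/(-0.75220) = 4.77886
f(4.77886) = -0.00183
u_5 = 4.77886 − (-0.00183)·(4.77886 − 4.76599) / (-0.00183 − 0.16662) = 4.77886 − (-0.00002)/(-0.16844) = 4.77872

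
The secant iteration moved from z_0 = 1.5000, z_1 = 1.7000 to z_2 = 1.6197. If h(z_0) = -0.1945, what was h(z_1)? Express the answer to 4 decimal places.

0.1305

The secant line through (1.5000, -0.1945) and (1.7000, h(z_1)) crosses zero at z_2 = 1.6197.
So (1.5000, -0.1945), (1.7000, h(z_1)), (1.6197, 0) are collinear:
h(z_1) = -0.1945 · (1.7000 − 1.6197) / (1.5000 − 1.6197) = -0.1945 · (0.080300)/(-0.119700) = 0.130479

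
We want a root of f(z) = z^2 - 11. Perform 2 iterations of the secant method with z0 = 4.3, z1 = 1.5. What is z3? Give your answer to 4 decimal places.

f(4.3) = 7.490000, f(1.5) = -8.750000
z2 = 1.500000 − (-8.750000)·(1.500000 − 4.300000) / (-8.750000 − 7.490000) = 1.500000 − (24.500000)/(-16.240000) = 3.008621
f(3.008621) = -1.948202
z3 = 3.008621 − (-1.948202)·(3.008621 − 1.500000) / (-1.948202 − (-8.750000)) = 3.008621 − (-2.939097)/(6.801798) = 3.440727

3.4407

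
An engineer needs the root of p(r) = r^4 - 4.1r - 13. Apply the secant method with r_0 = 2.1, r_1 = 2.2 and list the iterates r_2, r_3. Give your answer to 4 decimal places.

p(2.1) = -2.161900, p(2.2) = 1.405600
r_2 = 2.200000 − 1.405600·(2.200000 − 2.100000) / (1.405600 − (-2.161900)) = 2.200000 − (0.140560)/(3.567500) = 2.160600
p(2.160600) = -0.066445
r_3 = 2.160600 − (-0.066445)·(2.160600 − 2.200000) / (-0.066445 − 1.405600) = 2.160600 − (0.002618)/(-1.472045) = 2.162378

2.1606, 2.1624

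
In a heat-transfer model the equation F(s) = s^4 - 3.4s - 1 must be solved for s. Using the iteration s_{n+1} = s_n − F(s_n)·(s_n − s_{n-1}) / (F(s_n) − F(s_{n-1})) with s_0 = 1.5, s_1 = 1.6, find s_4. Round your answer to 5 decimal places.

1.59116

F(1.5) = -1.0375000, F(1.6) = 0.1136000
s_2 = 1.6000000 − 0.1136000·(1.6000000 − 1.5000000) / (0.1136000 − (-1.0375000)) = 1.6000000 − (0.0113600)/(1.1511000) = 1.5901312
F(1.5901312) = -0.0130469
s_3 = 1.5901312 − (-0.0130469)·(1.5901312 − 1.6000000) / (-0.0130469 − 0.1136000) = 1.5901312 − (0.0001288)/(-0.1266469) = 1.5911478
F(1.5911478) = -0.0001372
s_4 = 1.5911478 − (-0.0001372)·(1.5911478 − 1.5901312) / (-0.0001372 − (-0.0130469)) = 1.5911478 − (-0.0000001)/(0.0129098) = 1.5911586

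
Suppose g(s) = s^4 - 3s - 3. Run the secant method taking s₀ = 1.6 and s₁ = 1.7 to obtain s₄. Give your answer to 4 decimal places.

1.6846

g(1.6) = -1.246400, g(1.7) = 0.252100
s₂ = 1.700000 − 0.252100·(1.700000 − 1.600000) / (0.252100 − (-1.246400)) = 1.700000 − (0.025210)/(1.498500) = 1.683177
g(1.683177) = -0.023169
s₃ = 1.683177 − (-0.023169)·(1.683177 − 1.700000) / (-0.023169 − 0.252100) = 1.683177 − (0.000390)/(-0.275269) = 1.684593
g(1.684593) = -0.000374
s₄ = 1.684593 − (-0.000374)·(1.684593 − 1.683177) / (-0.000374 − (-0.023169)) = 1.684593 − (-0.000001)/(0.022796) = 1.684616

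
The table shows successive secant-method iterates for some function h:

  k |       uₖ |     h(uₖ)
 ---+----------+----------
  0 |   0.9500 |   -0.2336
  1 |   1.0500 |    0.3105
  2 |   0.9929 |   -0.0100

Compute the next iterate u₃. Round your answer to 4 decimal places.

0.9947

u₃ = 0.9929 − (-0.0100)·(0.9929 − 1.0500) / (-0.0100 − 0.3105)
   = 0.9929 − (0.000571)/(-0.320500) = 0.994682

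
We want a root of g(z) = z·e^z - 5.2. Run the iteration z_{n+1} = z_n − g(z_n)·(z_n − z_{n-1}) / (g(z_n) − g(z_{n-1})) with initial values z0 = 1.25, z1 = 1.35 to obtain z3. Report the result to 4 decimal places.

1.3492

g(1.25) = -0.837071, g(1.35) = 0.007524
z2 = 1.350000 − 0.007524·(1.350000 − 1.250000) / (0.007524 − (-0.837071)) = 1.350000 − (0.000752)/(0.844596) = 1.349109
g(1.349109) = -0.000546
z3 = 1.349109 − (-0.000546)·(1.349109 − 1.350000) / (-0.000546 − 0.007524) = 1.349109 − (0.000000)/(-0.008071) = 1.349169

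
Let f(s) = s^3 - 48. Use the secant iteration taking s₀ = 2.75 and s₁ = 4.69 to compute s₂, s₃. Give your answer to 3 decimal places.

3.391, 3.573

f(2.75) = -27.20312, f(4.69) = 55.16171
s₂ = 4.69000 − 55.16171·(4.69000 − 2.75000) / (55.16171 − (-27.20312)) = 4.69000 − (107.01372)/(82.36483) = 3.39074
f(3.39074) = -9.01642
s₃ = 3.39074 − (-9.01642)·(3.39074 − 4.69000) / (-9.01642 − 55.16171) = 3.39074 − (11.71472)/(-64.17813) = 3.57327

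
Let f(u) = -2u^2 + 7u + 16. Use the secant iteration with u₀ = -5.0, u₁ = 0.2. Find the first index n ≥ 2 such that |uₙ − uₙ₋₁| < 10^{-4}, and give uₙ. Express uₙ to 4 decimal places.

f(-5.0) = -69.000000, f(0.2) = 17.320000
u₂ = 0.200000 − 17.320000·(5.200000)/(86.320000) = -0.843373;  |Δ| = 1.043373
f(-0.843373) = 8.673828
u₃ = -0.843373 − 8.673828·(-1.043373)/(-8.646172) = -1.890084;  |Δ| = 1.046711
f(-1.890084) = -4.375428
u₄ = -1.890084 − (-4.375428)·(-1.046711)/(-13.049256) = -1.539121;  |Δ| = 0.350963
f(-1.539121) = 0.488364
u₅ = -1.539121 − 0.488364·(0.350963)/(4.863791) = -1.574361;  |Δ| = 0.035240
f(-1.574361) = 0.022252
u₆ = -1.574361 − 0.022252·(-0.035240)/(-0.466112) = -1.576043;  |Δ| = 0.001682
f(-1.576043) = -0.000124
u₇ = -1.576043 − (-0.000124)·(-0.001682)/(-0.022376) = -1.576034;  |Δ| = 0.000009
|u₇ − u₆| = 0.000009 < 10^{-4}

n = 7, uₙ = -1.5760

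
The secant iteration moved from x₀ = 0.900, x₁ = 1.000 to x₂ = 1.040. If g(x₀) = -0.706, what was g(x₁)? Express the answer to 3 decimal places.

-0.202

The secant line through (0.900, -0.706) and (1.000, g(x₁)) crosses zero at x₂ = 1.040.
So (0.900, -0.706), (1.000, g(x₁)), (1.040, 0) are collinear:
g(x₁) = -0.706 · (1.000 − 1.040) / (0.900 − 1.040) = -0.706 · (-0.04000)/(-0.14000) = -0.20171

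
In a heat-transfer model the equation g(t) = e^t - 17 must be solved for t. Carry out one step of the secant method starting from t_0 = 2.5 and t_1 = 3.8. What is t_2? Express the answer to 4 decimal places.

2.6926

g(2.5) = -4.817506, g(3.8) = 27.701184
t_2 = 3.800000 − 27.701184·(3.800000 − 2.500000) / (27.701184 − (-4.817506)) = 3.800000 − (36.011540)/(32.518691) = 2.692589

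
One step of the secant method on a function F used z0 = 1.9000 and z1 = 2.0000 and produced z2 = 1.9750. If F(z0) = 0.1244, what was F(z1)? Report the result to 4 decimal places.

-0.0415

The secant line through (1.9000, 0.1244) and (2.0000, F(z1)) crosses zero at z2 = 1.9750.
So (1.9000, 0.1244), (2.0000, F(z1)), (1.9750, 0) are collinear:
F(z1) = 0.1244 · (2.0000 − 1.9750) / (1.9000 − 1.9750) = 0.1244 · (0.025000)/(-0.075000) = -0.041467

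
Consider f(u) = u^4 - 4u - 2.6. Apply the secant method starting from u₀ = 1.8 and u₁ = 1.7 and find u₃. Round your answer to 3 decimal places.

f(1.8) = 0.69760, f(1.7) = -1.04790
u₂ = 1.70000 − (-1.04790)·(1.70000 − 1.80000) / (-1.04790 − 0.69760) = 1.70000 − (0.10479)/(-1.74550) = 1.76003
f(1.76003) = -0.04426
u₃ = 1.76003 − (-0.04426)·(1.76003 − 1.70000) / (-0.04426 − (-1.04790)) = 1.76003 − (-0.00266)/(1.00364) = 1.76268

1.763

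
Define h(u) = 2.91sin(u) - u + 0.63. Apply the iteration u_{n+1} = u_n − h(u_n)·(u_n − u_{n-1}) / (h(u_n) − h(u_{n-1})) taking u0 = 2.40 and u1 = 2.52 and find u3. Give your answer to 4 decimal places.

2.4610

h(2.40) = 0.195598, h(2.52) = -0.195418
u2 = 2.520000 − (-0.195418)·(2.520000 − 2.400000) / (-0.195418 − 0.195598) = 2.520000 − (-0.023450)/(-0.391016) = 2.460028
h(2.460028) = 0.003299
u3 = 2.460028 − 0.003299·(2.460028 − 2.520000) / (0.003299 − (-0.195418)) = 2.460028 − (-0.000198)/(0.198717) = 2.461023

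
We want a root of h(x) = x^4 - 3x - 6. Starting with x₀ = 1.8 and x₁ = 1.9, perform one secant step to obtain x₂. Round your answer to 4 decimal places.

1.8404

h(1.8) = -0.902400, h(1.9) = 1.332100
x₂ = 1.900000 − 1.332100·(1.900000 − 1.800000) / (1.332100 − (-0.902400)) = 1.900000 − (0.133210)/(2.234500) = 1.840385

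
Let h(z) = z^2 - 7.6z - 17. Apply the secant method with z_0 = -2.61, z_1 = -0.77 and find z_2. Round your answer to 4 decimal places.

-1.7313

h(-2.61) = 9.648100, h(-0.77) = -10.555100
z_2 = -0.770000 − (-10.555100)·(-0.770000 − (-2.610000)) / (-10.555100 − 9.648100) = -0.770000 − (-19.421384)/(-20.203200) = -1.731302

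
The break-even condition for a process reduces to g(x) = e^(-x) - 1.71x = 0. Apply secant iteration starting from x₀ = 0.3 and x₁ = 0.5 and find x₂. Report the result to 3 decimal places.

0.396

g(0.3) = 0.22782, g(0.5) = -0.24847
x₂ = 0.50000 − (-0.24847)·(0.50000 − 0.30000) / (-0.24847 − 0.22782) = 0.50000 − (-0.04969)/(-0.47629) = 0.39566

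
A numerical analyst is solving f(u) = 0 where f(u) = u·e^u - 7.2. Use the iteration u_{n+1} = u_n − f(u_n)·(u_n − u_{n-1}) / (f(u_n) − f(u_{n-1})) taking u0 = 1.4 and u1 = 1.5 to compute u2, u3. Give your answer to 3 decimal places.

1.546, 1.541

f(1.4) = -1.52272, f(1.5) = -0.47747
u2 = 1.50000 − (-0.47747)·(1.50000 − 1.40000) / (-0.47747 − (-1.52272)) = 1.50000 − (-0.04775)/(1.04525) = 1.54568
f(1.54568) = 0.05103
u3 = 1.54568 − 0.05103·(1.54568 − 1.50000) / (0.05103 − (-0.47747)) = 1.54568 − (0.00233)/(0.52849) = 1.54127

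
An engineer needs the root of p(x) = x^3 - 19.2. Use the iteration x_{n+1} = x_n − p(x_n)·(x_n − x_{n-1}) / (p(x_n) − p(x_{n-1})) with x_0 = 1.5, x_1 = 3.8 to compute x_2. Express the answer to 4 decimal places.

p(1.5) = -15.825000, p(3.8) = 35.672000
x_2 = 3.800000 − 35.672000·(3.800000 − 1.500000) / (35.672000 − (-15.825000)) = 3.800000 − (82.045600)/(51.497000) = 2.206789

2.2068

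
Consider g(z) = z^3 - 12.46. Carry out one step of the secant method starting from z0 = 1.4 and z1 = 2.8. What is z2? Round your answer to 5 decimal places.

2.10816

g(1.4) = -9.7160000, g(2.8) = 9.4920000
z2 = 2.8000000 − 9.4920000·(2.8000000 − 1.4000000) / (9.4920000 − (-9.7160000)) = 2.8000000 − (13.2888000)/(19.2080000) = 2.1081633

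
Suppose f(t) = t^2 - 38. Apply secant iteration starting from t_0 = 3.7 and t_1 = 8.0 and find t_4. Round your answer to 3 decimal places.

6.166

f(3.7) = -24.31000, f(8.0) = 26.00000
t_2 = 8.00000 − 26.00000·(8.00000 − 3.70000) / (26.00000 − (-24.31000)) = 8.00000 − (111.80000)/(50.31000) = 5.77778
f(5.77778) = -4.61728
t_3 = 5.77778 − (-4.61728)·(5.77778 − 8.00000) / (-4.61728 − 26.00000) = 5.77778 − (10.26063)/(-30.61728) = 6.11290
f(6.11290) = -0.63241
t_4 = 6.11290 − (-0.63241)·(6.11290 − 5.77778) / (-0.63241 − (-4.61728)) = 6.11290 − (-0.21194)/(3.98487) = 6.16609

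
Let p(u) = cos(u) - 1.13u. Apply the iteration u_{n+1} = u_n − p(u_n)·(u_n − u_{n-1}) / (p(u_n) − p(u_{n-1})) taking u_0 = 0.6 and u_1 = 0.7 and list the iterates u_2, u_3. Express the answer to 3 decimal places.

p(0.6) = 0.14734, p(0.7) = -0.02616
u_2 = 0.70000 − (-0.02616)·(0.70000 − 0.60000) / (-0.02616 − 0.14734) = 0.70000 − (-0.00262)/(-0.17349) = 0.68492
p(0.68492) = 0.00050
u_3 = 0.68492 − 0.00050·(0.68492 − 0.70000) / (0.00050 − (-0.02616)) = 0.68492 − (-0.00001)/(0.02666) = 0.68521

0.685, 0.685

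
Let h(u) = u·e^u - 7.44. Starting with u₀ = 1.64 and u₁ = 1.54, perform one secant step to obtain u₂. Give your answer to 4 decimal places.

1.5602

h(1.64) = 1.014478, h(1.54) = -0.256531
u₂ = 1.540000 − (-0.256531)·(1.540000 − 1.640000) / (-0.256531 − 1.014478) = 1.540000 − (0.025653)/(-1.271009) = 1.560183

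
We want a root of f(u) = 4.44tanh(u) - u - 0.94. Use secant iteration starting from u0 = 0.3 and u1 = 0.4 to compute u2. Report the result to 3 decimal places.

f(0.3) = 0.05343, f(0.4) = 0.34697
u2 = 0.40000 − 0.34697·(0.40000 − 0.30000) / (0.34697 − 0.05343) = 0.40000 − (0.03470)/(0.29355) = 0.28180

0.282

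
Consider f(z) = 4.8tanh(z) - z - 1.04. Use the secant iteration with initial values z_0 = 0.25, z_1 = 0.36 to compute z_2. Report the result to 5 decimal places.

f(0.25) = -0.1143904, f(0.36) = 0.2570274
z_2 = 0.3600000 − 0.2570274·(0.3600000 − 0.2500000) / (0.2570274 − (-0.1143904)) = 0.3600000 − (0.0282730)/(0.3714178) = 0.2838781

0.28388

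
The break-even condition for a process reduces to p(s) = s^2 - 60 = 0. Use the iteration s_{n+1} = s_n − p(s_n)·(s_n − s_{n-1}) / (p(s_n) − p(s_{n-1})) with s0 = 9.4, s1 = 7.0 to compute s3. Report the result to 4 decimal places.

7.7498

p(9.4) = 28.360000, p(7.0) = -11.000000
s2 = 7.000000 − (-11.000000)·(7.000000 − 9.400000) / (-11.000000 − 28.360000) = 7.000000 − (26.400000)/(-39.360000) = 7.670732
p(7.670732) = -1.159875
s3 = 7.670732 − (-1.159875)·(7.670732 − 7.000000) / (-1.159875 − (-11.000000)) = 7.670732 − (-0.777965)/(9.840125) = 7.749792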